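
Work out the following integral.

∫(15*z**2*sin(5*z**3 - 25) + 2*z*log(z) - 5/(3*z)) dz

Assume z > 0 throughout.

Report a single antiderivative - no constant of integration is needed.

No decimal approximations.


Answer: z**2*log(z) - z**2/2 - 5*log(z)/3 - cos(5*z**3 - 25).


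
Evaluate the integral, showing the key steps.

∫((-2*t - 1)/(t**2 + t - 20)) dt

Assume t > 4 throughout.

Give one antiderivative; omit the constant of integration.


Step 1. Decompose ∫((-2*t - 1)/(t**2 + t - 20)) dt by partial fractions, (-2*t - 1)/(t**2 + t - 20) = -1/(t + 5) - 1/(t - 4): now ∫(-1/(t - 4)) dt + ∫(-1/(t + 5)) dt.
Step 2. Evaluate the standard form [assuming t > -5]: now -log(t + 5) + ∫(-1/(t - 4)) dt.
Step 3. Evaluate the standard form [assuming t > 4]: now -log(t - 4) - log(t + 5).
Answer: -log(t - 4) - log(t + 5).


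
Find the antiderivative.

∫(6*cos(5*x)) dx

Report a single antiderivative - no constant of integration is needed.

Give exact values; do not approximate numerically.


Answer: 6*sin(5*x)/5.


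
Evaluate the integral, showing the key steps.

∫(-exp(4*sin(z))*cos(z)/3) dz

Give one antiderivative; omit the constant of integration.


Step 1. Substitute u = sin(z), turning ∫(-exp(4*sin(z))*cos(z)/3) dz into ∫(-exp(4*u)/3) du: now ∫(-exp(4*u)/3) du.
Step 2. Evaluate the standard form: now -exp(4*u)/12.
Step 3. Substitute back u = sin(z): now -exp(4*sin(z))/12.
Answer: -exp(4*sin(z))/12.


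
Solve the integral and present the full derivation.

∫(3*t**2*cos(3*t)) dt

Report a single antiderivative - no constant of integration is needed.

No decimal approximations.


Step 1. Integrate ∫(3*t**2*cos(3*t)) dt by parts with u = t**2, dv = (3*cos(3*t)) dt, so v = sin(3*t): now t**2*sin(3*t) + ∫(-2*t*sin(3*t)) dt.
Step 2. Integrate ∫(-2*t*sin(3*t)) dt by parts with u = t, dv = (-2*sin(3*t)) dt, so v = 2*cos(3*t)/3: now t**2*sin(3*t) + 2*t*cos(3*t)/3 + ∫(-2*cos(3*t)/3) dt.
Step 3. Evaluate the standard form: now t**2*sin(3*t) + 2*t*cos(3*t)/3 - 2*sin(3*t)/9.
Answer: t**2*sin(3*t) + 2*t*cos(3*t)/3 - 2*sin(3*t)/9.


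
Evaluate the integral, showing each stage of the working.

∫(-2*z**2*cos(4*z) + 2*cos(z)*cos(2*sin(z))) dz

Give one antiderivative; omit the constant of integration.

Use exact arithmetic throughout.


Step 1. Rewrite: now ∫(-2*z**2*cos(4*z)) dz + ∫(2*cos(z)*cos(2*sin(z))) dz.
Step 2. Substitute u = sin(z), turning ∫(2*cos(z)*cos(2*sin(z))) dz into ∫(2*cos(2*u)) du: now ∫(-2*z**2*cos(4*z)) dz + ∫(2*cos(2*u)) du.
Step 3. Evaluate the standard form: now sin(2*u) + ∫(-2*z**2*cos(4*z)) dz.
Step 4. Substitute back u = sin(z): now sin(2*sin(z)) + ∫(-2*z**2*cos(4*z)) dz.
Step 5. Integrate ∫(-2*z**2*cos(4*z)) dz by parts with u = z**2, dv = (-2*cos(4*z)) dz, so v = -sin(4*z)/2: now -z**2*sin(4*z)/2 + sin(2*sin(z)) + ∫(z*sin(4*z)) dz.
Step 6. Integrate ∫(z*sin(4*z)) dz by parts with u = z, dv = (sin(4*z)) dz, so v = -cos(4*z)/4: now -z**2*sin(4*z)/2 - z*cos(4*z)/4 + sin(2*sin(z)) + ∫(cos(4*z)/4) dz.
Step 7. Evaluate the standard form: now -z**2*sin(4*z)/2 - z*cos(4*z)/4 + sin(4*z)/16 + sin(2*sin(z)).
Answer: -z**2*sin(4*z)/2 - z*cos(4*z)/4 + sin(4*z)/16 + sin(2*sin(z)).


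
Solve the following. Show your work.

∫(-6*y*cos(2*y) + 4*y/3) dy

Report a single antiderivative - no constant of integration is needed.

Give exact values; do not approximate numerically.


Step 1. Rewrite: now ∫(4*y/3) dy + ∫(-6*y*cos(2*y)) dy.
Step 2. Integrate ∫(-6*y*cos(2*y)) dy by parts with u = y, dv = (-6*cos(2*y)) dy, so v = -3*sin(2*y): now -3*y*sin(2*y) + ∫(4*y/3) dy + ∫(3*sin(2*y)) dy.
Step 3. Evaluate the standard form: now -3*y*sin(2*y) - 3*cos(2*y)/2 + ∫(4*y/3) dy.
Step 4. Evaluate the standard form: now 2*y**2/3 - 3*y*sin(2*y) - 3*cos(2*y)/2.
Answer: 2*y**2/3 - 3*y*sin(2*y) - 3*cos(2*y)/2.


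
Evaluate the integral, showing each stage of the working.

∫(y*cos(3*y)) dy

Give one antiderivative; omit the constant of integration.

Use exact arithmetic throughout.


Step 1. Integrate ∫(y*cos(3*y)) dy by parts with u = y, dv = (cos(3*y)) dy, so v = sin(3*y)/3: now y*sin(3*y)/3 + ∫(-sin(3*y)/3) dy.
Step 2. Evaluate the standard form: now y*sin(3*y)/3 + cos(3*y)/9.
Answer: y*sin(3*y)/3 + cos(3*y)/9.


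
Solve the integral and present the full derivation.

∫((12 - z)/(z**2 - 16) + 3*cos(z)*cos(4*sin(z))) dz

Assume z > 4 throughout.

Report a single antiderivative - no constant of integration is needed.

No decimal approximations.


Step 1. Rewrite: now ∫((12 - z)/(z**2 - 16)) dz + ∫(3*cos(z)*cos(4*sin(z))) dz.
Step 2. Decompose ∫((12 - z)/(z**2 - 16)) dz by partial fractions, (12 - z)/(z**2 - 16) = -2/(z + 4) + 1/(z - 4): now ∫(3*cos(z)*cos(4*sin(z))) dz + ∫(1/(z - 4)) dz + ∫(-2/(z + 4)) dz.
Step 3. Evaluate the standard form [assuming z > 4]: now log(z - 4) + ∫(3*cos(z)*cos(4*sin(z))) dz + ∫(-2/(z + 4)) dz.
Step 4. Evaluate the standard form [assuming z > -4]: now log(z - 4) - 2*log(z + 4) + ∫(3*cos(z)*cos(4*sin(z))) dz.
Step 5. Substitute u = sin(z), turning ∫(3*cos(z)*cos(4*sin(z))) dz into ∫(3*cos(4*u)) du: now log(z - 4) - 2*log(z + 4) + ∫(3*cos(4*u)) du.
Step 6. Evaluate the standard form: now log(z - 4) - 2*log(z + 4) + 3*sin(4*u)/4.
Step 7. Substitute back u = sin(z): now log(z - 4) - 2*log(z + 4) + 3*sin(4*sin(z))/4.
Answer: log(z - 4) - 2*log(z + 4) + 3*sin(4*sin(z))/4.


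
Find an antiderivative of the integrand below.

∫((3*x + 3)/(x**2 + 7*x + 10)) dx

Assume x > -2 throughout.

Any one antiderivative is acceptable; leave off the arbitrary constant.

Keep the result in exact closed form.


Answer: -log(x + 2) + 4*log(x + 5).


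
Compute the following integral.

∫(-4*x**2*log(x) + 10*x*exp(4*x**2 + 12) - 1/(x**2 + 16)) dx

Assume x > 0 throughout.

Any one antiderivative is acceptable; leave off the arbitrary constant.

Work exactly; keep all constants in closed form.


Answer: -4*x**3*log(x)/3 + 4*x**3/9 + 5*exp(4*x**2 + 12)/4 - atan(x/4)/4.


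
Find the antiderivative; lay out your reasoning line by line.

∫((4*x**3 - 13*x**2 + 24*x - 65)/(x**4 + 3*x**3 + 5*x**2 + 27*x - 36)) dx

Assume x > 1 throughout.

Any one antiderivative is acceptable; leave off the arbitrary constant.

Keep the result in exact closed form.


Step 1. Decompose ∫((4*x**3 - 13*x**2 + 24*x - 65)/(x**4 + 3*x**3 + 5*x**2 + 27*x - 36)) dx by partial fractions, (4*x**3 - 13*x**2 + 24*x - 65)/(x**4 + 3*x**3 + 5*x**2 + 27*x - 36) = -4/(x**2 + 9) + 5/(x + 4) - 1/(x - 1): now ∫(-1/(x - 1)) dx + ∫(5/(x + 4)) dx + ∫(-4/(x**2 + 9)) dx.
Step 2. Evaluate the standard form [assuming x > -4]: now 5*log(x + 4) + ∫(-1/(x - 1)) dx + ∫(-4/(x**2 + 9)) dx.
Step 3. Evaluate the standard form [assuming x > 1]: now -log(x - 1) + 5*log(x + 4) + ∫(-4/(x**2 + 9)) dx.
Step 4. Evaluate the standard form: now -log(x - 1) + 5*log(x + 4) - 4*atan(x/3)/3.
Answer: -log(x - 1) + 5*log(x + 4) - 4*atan(x/3)/3.


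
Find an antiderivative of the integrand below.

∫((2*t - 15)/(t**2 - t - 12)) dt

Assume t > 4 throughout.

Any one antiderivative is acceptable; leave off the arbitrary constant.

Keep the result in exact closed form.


Answer: -log(t - 4) + 3*log(t + 3).


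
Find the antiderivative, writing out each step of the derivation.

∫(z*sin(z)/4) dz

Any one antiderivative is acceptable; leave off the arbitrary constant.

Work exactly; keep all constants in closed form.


Step 1. Integrate ∫(z*sin(z)/4) dz by parts with u = z, dv = (sin(z)/4) dz, so v = -cos(z)/4: now -z*cos(z)/4 + ∫(cos(z)/4) dz.
Step 2. Evaluate the standard form: now -z*cos(z)/4 + sin(z)/4.
Answer: -z*cos(z)/4 + sin(z)/4.


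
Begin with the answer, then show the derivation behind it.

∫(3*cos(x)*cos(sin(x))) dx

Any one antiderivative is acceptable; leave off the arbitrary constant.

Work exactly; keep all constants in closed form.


The answer is 3*sin(sin(x)).
Step 1. Substitute u = sin(x), turning ∫(3*cos(x)*cos(sin(x))) dx into ∫(3*cos(u)) du: now ∫(3*cos(u)) du.
Step 2. Evaluate the standard form: now 3*sin(u).
Step 3. Substitute back u = sin(x): now 3*sin(sin(x)).
Answer: 3*sin(sin(x)).


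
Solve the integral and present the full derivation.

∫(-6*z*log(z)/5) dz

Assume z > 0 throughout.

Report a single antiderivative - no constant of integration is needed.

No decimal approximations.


Step 1. Integrate ∫(-6*z*log(z)/5) dz by parts with u = log(z), dv = (-6*z/5) dz, so v = -3*z**2/5 [assuming z > 0]: now -3*z**2*log(z)/5 + ∫(3*z/5) dz.
Step 2. Evaluate the standard form: now -3*z**2*log(z)/5 + 3*z**2/10.
Answer: -3*z**2*log(z)/5 + 3*z**2/10.


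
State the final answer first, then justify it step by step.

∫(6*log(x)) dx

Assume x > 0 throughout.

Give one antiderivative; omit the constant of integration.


The answer is 6*x*log(x) - 6*x.
Step 1. Integrate ∫(6*log(x)) dx by parts with u = log(x), dv = (6) dx, so v = 6*x [assuming x > 0]: now 6*x*log(x) + ∫(-6) dx.
Step 2. Evaluate the standard form: now 6*x*log(x) - 6*x.
Answer: 6*x*log(x) - 6*x.


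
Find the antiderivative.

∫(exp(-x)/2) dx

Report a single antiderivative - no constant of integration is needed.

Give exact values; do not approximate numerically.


Answer: -exp(-x)/2.


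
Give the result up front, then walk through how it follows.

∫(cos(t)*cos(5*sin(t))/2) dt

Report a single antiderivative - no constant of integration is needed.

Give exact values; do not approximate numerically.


The answer is sin(5*sin(t))/10.
Step 1. Substitute u = sin(t), turning ∫(cos(t)*cos(5*sin(t))/2) dt into ∫(cos(5*u)/2) du: now ∫(cos(5*u)/2) du.
Step 2. Evaluate the standard form: now sin(5*u)/10.
Step 3. Substitute back u = sin(t): now sin(5*sin(t))/10.
Answer: sin(5*sin(t))/10.


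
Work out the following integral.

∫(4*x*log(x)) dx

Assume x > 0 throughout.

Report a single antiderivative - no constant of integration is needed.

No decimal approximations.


Answer: 2*x**2*log(x) - x**2.


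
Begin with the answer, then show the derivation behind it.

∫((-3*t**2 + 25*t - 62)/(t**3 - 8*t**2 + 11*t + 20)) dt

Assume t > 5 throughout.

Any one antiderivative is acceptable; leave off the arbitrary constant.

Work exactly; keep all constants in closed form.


The answer is -2*log(t - 5) + 2*log(t - 4) - 3*log(t + 1).
Step 1. Decompose ∫((-3*t**2 + 25*t - 62)/(t**3 - 8*t**2 + 11*t + 20)) dt by partial fractions, (-3*t**2 + 25*t - 62)/(t**3 - 8*t**2 + 11*t + 20) = -3/(t + 1) + 2/(t - 4) - 2/(t - 5): now ∫(-2/(t - 5)) dt + ∫(2/(t - 4)) dt + ∫(-3/(t + 1)) dt.
Step 2. Evaluate the standard form [assuming t > 5]: now -2*log(t - 5) + ∫(2/(t - 4)) dt + ∫(-3/(t + 1)) dt.
Step 3. Evaluate the standard form [assuming t > 4]: now -2*log(t - 5) + 2*log(t - 4) + ∫(-3/(t + 1)) dt.
Step 4. Evaluate the standard form [assuming t > -1]: now -2*log(t - 5) + 2*log(t - 4) - 3*log(t + 1).
Answer: -2*log(t - 5) + 2*log(t - 4) - 3*log(t + 1).


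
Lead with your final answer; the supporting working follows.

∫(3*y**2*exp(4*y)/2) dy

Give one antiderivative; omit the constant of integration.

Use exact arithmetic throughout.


The answer is 3*y**2*exp(4*y)/8 - 3*y*exp(4*y)/16 + 3*exp(4*y)/64.
Step 1. Integrate ∫(3*y**2*exp(4*y)/2) dy by parts with u = y**2, dv = (3*exp(4*y)/2) dy, so v = 3*exp(4*y)/8: now 3*y**2*exp(4*y)/8 + ∫(-3*y*exp(4*y)/4) dy.
Step 2. Integrate ∫(-3*y*exp(4*y)/4) dy by parts with u = y, dv = (-3*exp(4*y)/4) dy, so v = -3*exp(4*y)/16: now 3*y**2*exp(4*y)/8 - 3*y*exp(4*y)/16 + ∫(3*exp(4*y)/16) dy.
Step 3. Evaluate the standard form: now 3*y**2*exp(4*y)/8 - 3*y*exp(4*y)/16 + 3*exp(4*y)/64.
Answer: 3*y**2*exp(4*y)/8 - 3*y*exp(4*y)/16 + 3*exp(4*y)/64.


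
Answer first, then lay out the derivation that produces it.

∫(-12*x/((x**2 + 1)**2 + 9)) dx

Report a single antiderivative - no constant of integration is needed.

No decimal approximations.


The answer is -2*atan(x**2/3 + 1/3).
Step 1. Substitute u = x**2 + 1, turning ∫(-12*x/((x**2 + 1)**2 + 9)) dx into ∫(-6/(u**2 + 9)) du: now ∫(-6/(u**2 + 9)) du.
Step 2. Evaluate the standard form: now -2*atan(u/3).
Step 3. Substitute back u = x**2 + 1: now -2*atan(x**2/3 + 1/3).
Answer: -2*atan(x**2/3 + 1/3).


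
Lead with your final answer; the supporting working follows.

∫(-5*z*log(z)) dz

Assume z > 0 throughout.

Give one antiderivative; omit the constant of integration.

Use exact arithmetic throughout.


The answer is -5*z**2*log(z)/2 + 5*z**2/4.
Step 1. Integrate ∫(-5*z*log(z)) dz by parts with u = log(z), dv = (-5*z) dz, so v = -5*z**2/2 [assuming z > 0]: now -5*z**2*log(z)/2 + ∫(5*z/2) dz.
Step 2. Evaluate the standard form: now -5*z**2*log(z)/2 + 5*z**2/4.
Answer: -5*z**2*log(z)/2 + 5*z**2/4.


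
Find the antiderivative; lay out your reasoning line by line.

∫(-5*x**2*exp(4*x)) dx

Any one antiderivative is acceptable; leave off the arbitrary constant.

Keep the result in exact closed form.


Step 1. Integrate ∫(-5*x**2*exp(4*x)) dx by parts with u = x**2, dv = (-5*exp(4*x)) dx, so v = -5*exp(4*x)/4: now -5*x**2*exp(4*x)/4 + ∫(5*x*exp(4*x)/2) dx.
Step 2. Integrate ∫(5*x*exp(4*x)/2) dx by parts with u = x, dv = (5*exp(4*x)/2) dx, so v = 5*exp(4*x)/8: now -5*x**2*exp(4*x)/4 + 5*x*exp(4*x)/8 + ∫(-5*exp(4*x)/8) dx.
Step 3. Evaluate the standard form: now -5*x**2*exp(4*x)/4 + 5*x*exp(4*x)/8 - 5*exp(4*x)/32.
Answer: -5*x**2*exp(4*x)/4 + 5*x*exp(4*x)/8 - 5*exp(4*x)/32.


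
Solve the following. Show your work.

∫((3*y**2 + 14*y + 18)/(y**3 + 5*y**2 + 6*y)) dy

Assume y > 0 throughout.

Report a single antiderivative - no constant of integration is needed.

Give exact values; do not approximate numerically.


Step 1. Decompose ∫((3*y**2 + 14*y + 18)/(y**3 + 5*y**2 + 6*y)) dy by partial fractions, (3*y**2 + 14*y + 18)/(y**3 + 5*y**2 + 6*y) = 1/(y + 3) - 1/(y + 2) + 3/y: now ∫(3/y) dy + ∫(-1/(y + 2)) dy + ∫(1/(y + 3)) dy.
Step 2. Evaluate the standard form [assuming y > 0]: now 3*log(y) + ∫(-1/(y + 2)) dy + ∫(1/(y + 3)) dy.
Step 3. Evaluate the standard form [assuming y > -2]: now 3*log(y) - log(y + 2) + ∫(1/(y + 3)) dy.
Step 4. Evaluate the standard form [assuming y > -3]: now 3*log(y) - log(y + 2) + log(y + 3).
Answer: 3*log(y) - log(y + 2) + log(y + 3).


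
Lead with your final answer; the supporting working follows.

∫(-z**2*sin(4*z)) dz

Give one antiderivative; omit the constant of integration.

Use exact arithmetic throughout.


The answer is z**2*cos(4*z)/4 - z*sin(4*z)/8 - cos(4*z)/32.
Step 1. Integrate ∫(-z**2*sin(4*z)) dz by parts with u = z**2, dv = (-sin(4*z)) dz, so v = cos(4*z)/4: now z**2*cos(4*z)/4 + ∫(-z*cos(4*z)/2) dz.
Step 2. Integrate ∫(-z*cos(4*z)/2) dz by parts with u = z, dv = (-cos(4*z)/2) dz, so v = -sin(4*z)/8: now z**2*cos(4*z)/4 - z*sin(4*z)/8 + ∫(sin(4*z)/8) dz.
Step 3. Evaluate the standard form: now z**2*cos(4*z)/4 - z*sin(4*z)/8 - cos(4*z)/32.
Answer: z**2*cos(4*z)/4 - z*sin(4*z)/8 - cos(4*z)/32.


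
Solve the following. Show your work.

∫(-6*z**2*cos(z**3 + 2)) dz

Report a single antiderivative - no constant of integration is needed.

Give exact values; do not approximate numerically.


Step 1. Substitute u = z**3 + 2, turning ∫(-6*z**2*cos(z**3 + 2)) dz into ∫(-2*cos(u)) du: now ∫(-2*cos(u)) du.
Step 2. Evaluate the standard form: now -2*sin(u).
Step 3. Substitute back u = z**3 + 2: now -2*sin(z**3 + 2).
Answer: -2*sin(z**3 + 2).


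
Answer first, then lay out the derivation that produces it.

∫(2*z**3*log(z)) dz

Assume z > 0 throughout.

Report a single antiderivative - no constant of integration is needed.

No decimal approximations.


The answer is z**4*log(z)/2 - z**4/8.
Step 1. Integrate ∫(2*z**3*log(z)) dz by parts with u = log(z), dv = (2*z**3) dz, so v = z**4/2 [assuming z > 0]: now z**4*log(z)/2 + ∫(-z**3/2) dz.
Step 2. Evaluate the standard form: now z**4*log(z)/2 - z**4/8.
Answer: z**4*log(z)/2 - z**4/8.


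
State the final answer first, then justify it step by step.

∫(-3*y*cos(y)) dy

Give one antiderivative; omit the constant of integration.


The answer is -3*y*sin(y) - 3*cos(y).
Step 1. Integrate ∫(-3*y*cos(y)) dy by parts with u = y, dv = (-3*cos(y)) dy, so v = -3*sin(y): now -3*y*sin(y) + ∫(3*sin(y)) dy.
Step 2. Evaluate the standard form: now -3*y*sin(y) - 3*cos(y).
Answer: -3*y*sin(y) - 3*cos(y).


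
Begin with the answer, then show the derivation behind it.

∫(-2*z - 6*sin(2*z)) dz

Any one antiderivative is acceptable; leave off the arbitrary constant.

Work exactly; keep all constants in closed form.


The answer is -z**2 + 3*cos(2*z).
Step 1. Rewrite: now ∫(-2*z) dz + ∫(-6*sin(2*z)) dz.
Step 2. Evaluate the standard form: now 3*cos(2*z) + ∫(-2*z) dz.
Step 3. Evaluate the standard form: now -z**2 + 3*cos(2*z).
Answer: -z**2 + 3*cos(2*z).


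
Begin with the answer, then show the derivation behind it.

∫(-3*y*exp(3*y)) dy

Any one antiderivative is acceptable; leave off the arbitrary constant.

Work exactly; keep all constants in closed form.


The answer is -y*exp(3*y) + exp(3*y)/3.
Step 1. Integrate ∫(-3*y*exp(3*y)) dy by parts with u = y, dv = (-3*exp(3*y)) dy, so v = -exp(3*y): now -y*exp(3*y) + ∫(exp(3*y)) dy.
Step 2. Evaluate the standard form: now -y*exp(3*y) + exp(3*y)/3.
Answer: -y*exp(3*y) + exp(3*y)/3.


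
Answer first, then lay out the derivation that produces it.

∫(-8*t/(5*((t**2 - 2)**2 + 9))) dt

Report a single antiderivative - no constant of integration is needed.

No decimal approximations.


The answer is -4*atan(t**2/3 - 2/3)/15.
Step 1. Substitute u = t**2 - 2, turning ∫(-8*t/(5*((t**2 - 2)**2 + 9))) dt into ∫(-4/(5*(u**2 + 9))) du: now ∫(-4/(5*(u**2 + 9))) du.
Step 2. Evaluate the standard form: now -4*atan(u/3)/15.
Step 3. Substitute back u = t**2 - 2: now -4*atan(t**2/3 - 2/3)/15.
Answer: -4*atan(t**2/3 - 2/3)/15.


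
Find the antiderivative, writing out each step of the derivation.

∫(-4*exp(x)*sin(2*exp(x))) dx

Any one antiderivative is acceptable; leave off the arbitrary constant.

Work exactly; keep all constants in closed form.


Step 1. Substitute u = exp(x), turning ∫(-4*exp(x)*sin(2*exp(x))) dx into ∫(-4*sin(2*u)) du: now ∫(-4*sin(2*u)) du.
Step 2. Evaluate the standard form: now 2*cos(2*u).
Step 3. Substitute back u = exp(x): now 2*cos(2*exp(x)).
Answer: 2*cos(2*exp(x)).


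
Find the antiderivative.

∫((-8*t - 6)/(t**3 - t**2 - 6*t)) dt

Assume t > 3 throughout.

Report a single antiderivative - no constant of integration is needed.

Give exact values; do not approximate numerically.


Answer: log(t) - 2*log(t - 3) + log(t + 2).


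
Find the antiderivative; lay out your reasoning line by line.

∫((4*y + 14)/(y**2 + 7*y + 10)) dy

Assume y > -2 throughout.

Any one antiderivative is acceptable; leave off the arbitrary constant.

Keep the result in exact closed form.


Step 1. Decompose ∫((4*y + 14)/(y**2 + 7*y + 10)) dy by partial fractions, (4*y + 14)/(y**2 + 7*y + 10) = 2/(y + 5) + 2/(y + 2): now ∫(2/(y + 2)) dy + ∫(2/(y + 5)) dy.
Step 2. Evaluate the standard form [assuming y > -2]: now 2*log(y + 2) + ∫(2/(y + 5)) dy.
Step 3. Evaluate the standard form [assuming y > -5]: now 2*log(y + 2) + 2*log(y + 5).
Answer: 2*log(y + 2) + 2*log(y + 5).


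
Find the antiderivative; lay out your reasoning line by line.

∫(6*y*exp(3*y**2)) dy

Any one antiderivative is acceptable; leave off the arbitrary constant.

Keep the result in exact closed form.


Step 1. Substitute u = y**2, turning ∫(6*y*exp(3*y**2)) dy into ∫(3*exp(3*u)) du: now ∫(3*exp(3*u)) du.
Step 2. Evaluate the standard form: now exp(3*u).
Step 3. Substitute back u = y**2: now exp(3*y**2).
Answer: exp(3*y**2).


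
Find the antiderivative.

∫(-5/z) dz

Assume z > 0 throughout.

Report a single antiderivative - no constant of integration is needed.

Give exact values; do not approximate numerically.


Answer: -5*log(z).


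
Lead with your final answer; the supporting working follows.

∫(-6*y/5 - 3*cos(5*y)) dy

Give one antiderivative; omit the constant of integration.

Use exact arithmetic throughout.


The answer is -3*y**2/5 - 3*sin(5*y)/5.
Step 1. Rewrite: now ∫(-6*y/5) dy + ∫(-3*cos(5*y)) dy.
Step 2. Evaluate the standard form: now -3*sin(5*y)/5 + ∫(-6*y/5) dy.
Step 3. Evaluate the standard form: now -3*y**2/5 - 3*sin(5*y)/5.
Answer: -3*y**2/5 - 3*sin(5*y)/5.


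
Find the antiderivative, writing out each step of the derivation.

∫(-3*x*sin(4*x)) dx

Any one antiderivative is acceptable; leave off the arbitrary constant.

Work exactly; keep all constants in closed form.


Step 1. Integrate ∫(-3*x*sin(4*x)) dx by parts with u = x, dv = (-3*sin(4*x)) dx, so v = 3*cos(4*x)/4: now 3*x*cos(4*x)/4 + ∫(-3*cos(4*x)/4) dx.
Step 2. Evaluate the standard form: now 3*x*cos(4*x)/4 - 3*sin(4*x)/16.
Answer: 3*x*cos(4*x)/4 - 3*sin(4*x)/16.


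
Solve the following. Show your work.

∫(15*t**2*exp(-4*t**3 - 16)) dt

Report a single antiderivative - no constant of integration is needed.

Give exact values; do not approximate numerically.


Step 1. Substitute u = t**3 + 4, turning ∫(15*t**2*exp(-4*t**3 - 16)) dt into ∫(5*exp(-4*u)) du: now ∫(5*exp(-4*u)) du.
Step 2. Evaluate the standard form: now -5*exp(-4*u)/4.
Step 3. Substitute back u = t**3 + 4: now -5*exp(-4*t**3 - 16)/4.
Answer: -5*exp(-4*t**3 - 16)/4.


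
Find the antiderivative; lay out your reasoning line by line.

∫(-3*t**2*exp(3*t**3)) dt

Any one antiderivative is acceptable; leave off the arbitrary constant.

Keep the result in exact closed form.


Step 1. Substitute u = t**3, turning ∫(-3*t**2*exp(3*t**3)) dt into ∫(-exp(3*u)) du: now ∫(-exp(3*u)) du.
Step 2. Evaluate the standard form: now -exp(3*u)/3.
Step 3. Substitute back u = t**3: now -exp(3*t**3)/3.
Answer: -exp(3*t**3)/3.


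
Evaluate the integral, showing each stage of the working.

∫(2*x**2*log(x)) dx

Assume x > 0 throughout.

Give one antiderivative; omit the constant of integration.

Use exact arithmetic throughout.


Step 1. Integrate ∫(2*x**2*log(x)) dx by parts with u = log(x), dv = (2*x**2) dx, so v = 2*x**3/3 [assuming x > 0]: now 2*x**3*log(x)/3 + ∫(-2*x**2/3) dx.
Step 2. Evaluate the standard form: now 2*x**3*log(x)/3 - 2*x**3/9.
Answer: 2*x**3*log(x)/3 - 2*x**3/9.


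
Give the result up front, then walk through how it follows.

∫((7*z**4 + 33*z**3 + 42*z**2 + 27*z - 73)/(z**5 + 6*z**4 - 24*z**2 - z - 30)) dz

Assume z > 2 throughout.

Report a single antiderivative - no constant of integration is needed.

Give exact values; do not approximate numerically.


The answer is 3*log(z - 2) + log(z + 3) + 3*log(z + 5) + 3*atan(z).
Step 1. Decompose ∫((7*z**4 + 33*z**3 + 42*z**2 + 27*z - 73)/(z**5 + 6*z**4 - 24*z**2 - z - 30)) dz by partial fractions, (7*z**4 + 33*z**3 + 42*z**2 + 27*z - 73)/(z**5 + 6*z**4 - 24*z**2 - z - 30) = 3/(z**2 + 1) + 3/(z + 5) + 1/(z + 3) + 3/(z - 2): now ∫(3/(z - 2)) dz + ∫(1/(z + 3)) dz + ∫(3/(z + 5)) dz + ∫(3/(z**2 + 1)) dz.
Step 2. Evaluate the standard form [assuming z > -3]: now log(z + 3) + ∫(3/(z - 2)) dz + ∫(3/(z + 5)) dz + ∫(3/(z**2 + 1)) dz.
Step 3. Evaluate the standard form [assuming z > 2]: now 3*log(z - 2) + log(z + 3) + ∫(3/(z + 5)) dz + ∫(3/(z**2 + 1)) dz.
Step 4. Evaluate the standard form [assuming z > -5]: now 3*log(z - 2) + log(z + 3) + 3*log(z + 5) + ∫(3/(z**2 + 1)) dz.
Step 5. Evaluate the standard form: now 3*log(z - 2) + log(z + 3) + 3*log(z + 5) + 3*atan(z).
Answer: 3*log(z - 2) + log(z + 3) + 3*log(z + 5) + 3*atan(z).


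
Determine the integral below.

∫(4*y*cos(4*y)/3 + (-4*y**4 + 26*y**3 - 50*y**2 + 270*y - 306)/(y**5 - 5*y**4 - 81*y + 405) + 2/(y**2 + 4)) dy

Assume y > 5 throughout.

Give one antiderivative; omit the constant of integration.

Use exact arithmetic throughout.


Answer: y*sin(4*y)/3 + log(y - 5) - 2*log(y - 3) - 3*log(y + 3) + cos(4*y)/12 - 2*atan(y/3)/3 + atan(y/2).


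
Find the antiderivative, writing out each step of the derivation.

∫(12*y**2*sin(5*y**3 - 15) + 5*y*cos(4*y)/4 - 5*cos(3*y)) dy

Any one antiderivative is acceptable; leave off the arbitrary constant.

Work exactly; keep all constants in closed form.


Step 1. Rewrite: now ∫(5*y*cos(4*y)/4) dy + ∫(12*y**2*sin(5*y**3 - 15)) dy + ∫(-5*cos(3*y)) dy.
Step 2. Substitute u = y**3 - 3, turning ∫(12*y**2*sin(5*y**3 - 15)) dy into ∫(4*sin(5*u)) du: now ∫(5*y*cos(4*y)/4) dy + ∫(4*sin(5*u)) du + ∫(-5*cos(3*y)) dy.
Step 3. Evaluate the standard form: now -4*cos(5*u)/5 + ∫(5*y*cos(4*y)/4) dy + ∫(-5*cos(3*y)) dy.
Step 4. Substitute back u = y**3 - 3: now -4*cos(5*y**3 - 15)/5 + ∫(5*y*cos(4*y)/4) dy + ∫(-5*cos(3*y)) dy.
Step 5. Evaluate the standard form: now -5*sin(3*y)/3 - 4*cos(5*y**3 - 15)/5 + ∫(5*y*cos(4*y)/4) dy.
Step 6. Integrate ∫(5*y*cos(4*y)/4) dy by parts with u = y, dv = (5*cos(4*y)/4) dy, so v = 5*sin(4*y)/16: now 5*y*sin(4*y)/16 - 5*sin(3*y)/3 - 4*cos(5*y**3 - 15)/5 + ∫(-5*sin(4*y)/16) dy.
Step 7. Evaluate the standard form: now 5*y*sin(4*y)/16 - 5*sin(3*y)/3 + 5*cos(4*y)/64 - 4*cos(5*y**3 - 15)/5.
Answer: 5*y*sin(4*y)/16 - 5*sin(3*y)/3 + 5*cos(4*y)/64 - 4*cos(5*y**3 - 15)/5.


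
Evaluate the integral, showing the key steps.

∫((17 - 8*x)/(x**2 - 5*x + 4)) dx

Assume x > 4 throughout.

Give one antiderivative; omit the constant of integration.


Step 1. Decompose ∫((17 - 8*x)/(x**2 - 5*x + 4)) dx by partial fractions, (17 - 8*x)/(x**2 - 5*x + 4) = -3/(x - 1) - 5/(x - 4): now ∫(-5/(x - 4)) dx + ∫(-3/(x - 1)) dx.
Step 2. Evaluate the standard form [assuming x > 4]: now -5*log(x - 4) + ∫(-3/(x - 1)) dx.
Step 3. Evaluate the standard form [assuming x > 1]: now -5*log(x - 4) - 3*log(x - 1).
Answer: -5*log(x - 4) - 3*log(x - 1).


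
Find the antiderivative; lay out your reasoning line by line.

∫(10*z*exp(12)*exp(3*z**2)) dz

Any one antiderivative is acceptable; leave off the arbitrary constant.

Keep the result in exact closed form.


Step 1. Substitute u = z**2 + 4, turning ∫(10*z*exp(12)*exp(3*z**2)) dz into ∫(5*exp(3*u)) du: now ∫(5*exp(3*u)) du.
Step 2. Evaluate the standard form: now 5*exp(3*u)/3.
Step 3. Substitute back u = z**2 + 4: now 5*exp(3*z**2 + 12)/3.
Answer: 5*exp(3*z**2 + 12)/3.


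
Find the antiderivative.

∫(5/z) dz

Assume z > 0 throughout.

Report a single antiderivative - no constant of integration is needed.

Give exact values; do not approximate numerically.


Answer: 5*log(z).


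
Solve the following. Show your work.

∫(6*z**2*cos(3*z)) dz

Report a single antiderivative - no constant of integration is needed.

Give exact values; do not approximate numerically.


Step 1. Integrate ∫(6*z**2*cos(3*z)) dz by parts with u = z**2, dv = (6*cos(3*z)) dz, so v = 2*sin(3*z): now 2*z**2*sin(3*z) + ∫(-4*z*sin(3*z)) dz.
Step 2. Integrate ∫(-4*z*sin(3*z)) dz by parts with u = z, dv = (-4*sin(3*z)) dz, so v = 4*cos(3*z)/3: now 2*z**2*sin(3*z) + 4*z*cos(3*z)/3 + ∫(-4*cos(3*z)/3) dz.
Step 3. Evaluate the standard form: now 2*z**2*sin(3*z) + 4*z*cos(3*z)/3 - 4*sin(3*z)/9.
Answer: 2*z**2*sin(3*z) + 4*z*cos(3*z)/3 - 4*sin(3*z)/9.


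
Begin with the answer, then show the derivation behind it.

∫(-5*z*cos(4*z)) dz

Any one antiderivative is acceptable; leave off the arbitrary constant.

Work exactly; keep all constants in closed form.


The answer is -5*z*sin(4*z)/4 - 5*cos(4*z)/16.
Step 1. Integrate ∫(-5*z*cos(4*z)) dz by parts with u = z, dv = (-5*cos(4*z)) dz, so v = -5*sin(4*z)/4: now -5*z*sin(4*z)/4 + ∫(5*sin(4*z)/4) dz.
Step 2. Evaluate the standard form: now -5*z*sin(4*z)/4 - 5*cos(4*z)/16.
Answer: -5*z*sin(4*z)/4 - 5*cos(4*z)/16.


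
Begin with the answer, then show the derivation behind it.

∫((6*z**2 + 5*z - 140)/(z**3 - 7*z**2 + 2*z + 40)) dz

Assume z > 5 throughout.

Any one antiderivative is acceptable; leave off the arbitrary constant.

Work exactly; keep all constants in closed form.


The answer is 5*log(z - 5) + 4*log(z - 4) - 3*log(z + 2).
Step 1. Decompose ∫((6*z**2 + 5*z - 140)/(z**3 - 7*z**2 + 2*z + 40)) dz by partial fractions, (6*z**2 + 5*z - 140)/(z**3 - 7*z**2 + 2*z + 40) = -3/(z + 2) + 4/(z - 4) + 5/(z - 5): now ∫(5/(z - 5)) dz + ∫(4/(z - 4)) dz + ∫(-3/(z + 2)) dz.
Step 2. Evaluate the standard form [assuming z > 5]: now 5*log(z - 5) + ∫(4/(z - 4)) dz + ∫(-3/(z + 2)) dz.
Step 3. Evaluate the standard form [assuming z > 4]: now 5*log(z - 5) + 4*log(z - 4) + ∫(-3/(z + 2)) dz.
Step 4. Evaluate the standard form [assuming z > -2]: now 5*log(z - 5) + 4*log(z - 4) - 3*log(z + 2).
Answer: 5*log(z - 5) + 4*log(z - 4) - 3*log(z + 2).


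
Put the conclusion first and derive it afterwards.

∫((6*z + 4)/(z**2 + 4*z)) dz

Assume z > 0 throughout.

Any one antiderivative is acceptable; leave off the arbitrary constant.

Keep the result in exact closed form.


The answer is log(z) + 5*log(z + 4).
Step 1. Decompose ∫((6*z + 4)/(z**2 + 4*z)) dz by partial fractions, (6*z + 4)/(z**2 + 4*z) = 5/(z + 4) + 1/z: now ∫(1/z) dz + ∫(5/(z + 4)) dz.
Step 2. Evaluate the standard form [assuming z > 0]: now log(z) + ∫(5/(z + 4)) dz.
Step 3. Evaluate the standard form [assuming z > -4]: now log(z) + 5*log(z + 4).
Answer: log(z) + 5*log(z + 4).


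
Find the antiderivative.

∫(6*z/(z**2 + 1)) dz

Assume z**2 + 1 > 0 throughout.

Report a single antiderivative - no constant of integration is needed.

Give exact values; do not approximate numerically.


Answer: 3*log(z**2 + 1).


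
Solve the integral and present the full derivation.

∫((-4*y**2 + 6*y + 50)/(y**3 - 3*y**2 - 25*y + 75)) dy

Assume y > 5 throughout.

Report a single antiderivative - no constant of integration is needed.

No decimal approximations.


Step 1. Decompose ∫((-4*y**2 + 6*y + 50)/(y**3 - 3*y**2 - 25*y + 75)) dy by partial fractions, (-4*y**2 + 6*y + 50)/(y**3 - 3*y**2 - 25*y + 75) = -1/(y + 5) - 2/(y - 3) - 1/(y - 5): now ∫(-1/(y - 5)) dy + ∫(-2/(y - 3)) dy + ∫(-1/(y + 5)) dy.
Step 2. Evaluate the standard form [assuming y > 3]: now -2*log(y - 3) + ∫(-1/(y - 5)) dy + ∫(-1/(y + 5)) dy.
Step 3. Evaluate the standard form [assuming y > -5]: now -2*log(y - 3) - log(y + 5) + ∫(-1/(y - 5)) dy.
Step 4. Evaluate the standard form [assuming y > 5]: now -log(y - 5) - 2*log(y - 3) - log(y + 5).
Answer: -log(y - 5) - 2*log(y - 3) - log(y + 5).


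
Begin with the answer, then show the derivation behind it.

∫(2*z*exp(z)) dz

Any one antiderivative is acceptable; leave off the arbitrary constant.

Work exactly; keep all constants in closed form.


The answer is 2*z*exp(z) - 2*exp(z).
Step 1. Integrate ∫(2*z*exp(z)) dz by parts with u = z, dv = (2*exp(z)) dz, so v = 2*exp(z): now 2*z*exp(z) + ∫(-2*exp(z)) dz.
Step 2. Evaluate the standard form: now 2*z*exp(z) - 2*exp(z).
Answer: 2*z*exp(z) - 2*exp(z).


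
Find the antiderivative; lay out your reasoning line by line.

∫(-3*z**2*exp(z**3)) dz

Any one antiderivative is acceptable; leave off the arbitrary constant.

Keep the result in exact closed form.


Step 1. Substitute u = z**3, turning ∫(-3*z**2*exp(z**3)) dz into ∫(-exp(u)) du: now ∫(-exp(u)) du.
Step 2. Evaluate the standard form: now -exp(u).
Step 3. Substitute back u = z**3: now -exp(z**3).
Answer: -exp(z**3).


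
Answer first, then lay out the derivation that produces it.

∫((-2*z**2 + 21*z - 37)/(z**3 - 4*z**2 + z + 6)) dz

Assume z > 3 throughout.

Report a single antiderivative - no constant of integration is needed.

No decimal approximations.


The answer is 2*log(z - 3) + log(z - 2) - 5*log(z + 1).
Step 1. Decompose ∫((-2*z**2 + 21*z - 37)/(z**3 - 4*z**2 + z + 6)) dz by partial fractions, (-2*z**2 + 21*z - 37)/(z**3 - 4*z**2 + z + 6) = -5/(z + 1) + 1/(z - 2) + 2/(z - 3): now ∫(2/(z - 3)) dz + ∫(1/(z - 2)) dz + ∫(-5/(z + 1)) dz.
Step 2. Evaluate the standard form [assuming z > 3]: now 2*log(z - 3) + ∫(1/(z - 2)) dz + ∫(-5/(z + 1)) dz.
Step 3. Evaluate the standard form [assuming z > 2]: now 2*log(z - 3) + log(z - 2) + ∫(-5/(z + 1)) dz.
Step 4. Evaluate the standard form [assuming z > -1]: now 2*log(z - 3) + log(z - 2) - 5*log(z + 1).
Answer: 2*log(z - 3) + log(z - 2) - 5*log(z + 1).


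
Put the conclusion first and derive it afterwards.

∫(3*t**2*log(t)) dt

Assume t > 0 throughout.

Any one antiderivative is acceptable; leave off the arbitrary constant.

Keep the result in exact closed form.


The answer is t**3*log(t) - t**3/3.
Step 1. Integrate ∫(3*t**2*log(t)) dt by parts with u = log(t), dv = (3*t**2) dt, so v = t**3 [assuming t > 0]: now t**3*log(t) + ∫(-t**2) dt.
Step 2. Evaluate the standard form: now t**3*log(t) - t**3/3.
Answer: t**3*log(t) - t**3/3.


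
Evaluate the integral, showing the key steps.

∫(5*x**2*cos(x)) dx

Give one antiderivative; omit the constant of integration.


Step 1. Integrate ∫(5*x**2*cos(x)) dx by parts with u = x**2, dv = (5*cos(x)) dx, so v = 5*sin(x): now 5*x**2*sin(x) + ∫(-10*x*sin(x)) dx.
Step 2. Integrate ∫(-10*x*sin(x)) dx by parts with u = x, dv = (-10*sin(x)) dx, so v = 10*cos(x): now 5*x**2*sin(x) + 10*x*cos(x) + ∫(-10*cos(x)) dx.
Step 3. Evaluate the standard form: now 5*x**2*sin(x) + 10*x*cos(x) - 10*sin(x).
Answer: 5*x**2*sin(x) + 10*x*cos(x) - 10*sin(x).


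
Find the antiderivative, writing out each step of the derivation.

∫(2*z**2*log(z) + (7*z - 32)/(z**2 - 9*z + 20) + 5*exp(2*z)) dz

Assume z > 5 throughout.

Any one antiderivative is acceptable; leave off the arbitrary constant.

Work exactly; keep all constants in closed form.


Step 1. Rewrite: now ∫(2*z**2*log(z)) dz + ∫((7*z - 32)/(z**2 - 9*z + 20)) dz + ∫(5*exp(2*z)) dz.
Step 2. Evaluate the standard form: now 5*exp(2*z)/2 + ∫(2*z**2*log(z)) dz + ∫((7*z - 32)/(z**2 - 9*z + 20)) dz.
Step 3. Decompose ∫((7*z - 32)/(z**2 - 9*z + 20)) dz by partial fractions, (7*z - 32)/(z**2 - 9*z + 20) = 4/(z - 4) + 3/(z - 5): now 5*exp(2*z)/2 + ∫(2*z**2*log(z)) dz + ∫(3/(z - 5)) dz + ∫(4/(z - 4)) dz.
Step 4. Evaluate the standard form [assuming z > 4]: now 5*exp(2*z)/2 + 4*log(z - 4) + ∫(2*z**2*log(z)) dz + ∫(3/(z - 5)) dz.
Step 5. Evaluate the standard form [assuming z > 5]: now 5*exp(2*z)/2 + 3*log(z - 5) + 4*log(z - 4) + ∫(2*z**2*log(z)) dz.
Step 6. Integrate ∫(2*z**2*log(z)) dz by parts with u = log(z), dv = (2*z**2) dz, so v = 2*z**3/3 [assuming z > 0]: now 2*z**3*log(z)/3 + 5*exp(2*z)/2 + 3*log(z - 5) + 4*log(z - 4) + ∫(-2*z**2/3) dz.
Step 7. Evaluate the standard form: now 2*z**3*log(z)/3 - 2*z**3/9 + 5*exp(2*z)/2 + 3*log(z - 5) + 4*log(z - 4).
Answer: 2*z**3*log(z)/3 - 2*z**3/9 + 5*exp(2*z)/2 + 3*log(z - 5) + 4*log(z - 4).


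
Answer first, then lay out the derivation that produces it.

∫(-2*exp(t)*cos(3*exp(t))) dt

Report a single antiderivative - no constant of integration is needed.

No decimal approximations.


The answer is -2*sin(3*exp(t))/3.
Step 1. Substitute u = exp(t), turning ∫(-2*exp(t)*cos(3*exp(t))) dt into ∫(-2*cos(3*u)) du: now ∫(-2*cos(3*u)) du.
Step 2. Evaluate the standard form: now -2*sin(3*u)/3.
Step 3. Substitute back u = exp(t): now -2*sin(3*exp(t))/3.
Answer: -2*sin(3*exp(t))/3.


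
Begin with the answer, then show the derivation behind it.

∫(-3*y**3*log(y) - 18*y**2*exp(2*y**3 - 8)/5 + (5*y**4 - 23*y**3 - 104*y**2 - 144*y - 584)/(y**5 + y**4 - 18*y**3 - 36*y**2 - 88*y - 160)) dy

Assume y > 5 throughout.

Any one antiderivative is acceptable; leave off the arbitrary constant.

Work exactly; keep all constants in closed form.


The answer is -3*y**4*log(y)/4 + 3*y**4/16 - 3*exp(2*y**3 - 8)/5 - 2*log(y - 5) + 4*log(y + 2) + 3*log(y + 4) + atan(y/2).
Step 1. Rewrite: now ∫(-18*y**2*exp(2*y**3 - 8)/5) dy + ∫(-3*y**3*log(y)) dy + ∫((5*y**4 - 23*y**3 - 104*y**2 - 144*y - 584)/(y**5 + y**4 - 18*y**3 - 36*y**2 - 88*y - 160)) dy.
Step 2. Substitute u = y**3 - 4, turning ∫(-18*y**2*exp(2*y**3 - 8)/5) dy into ∫(-6*exp(2*u)/5) du: now ∫(-3*y**3*log(y)) dy + ∫((5*y**4 - 23*y**3 - 104*y**2 - 144*y - 584)/(y**5 + y**4 - 18*y**3 - 36*y**2 - 88*y - 160)) dy + ∫(-6*exp(2*u)/5) du.
Step 3. Evaluate the standard form: now -3*exp(2*u)/5 + ∫(-3*y**3*log(y)) dy + ∫((5*y**4 - 23*y**3 - 104*y**2 - 144*y - 584)/(y**5 + y**4 - 18*y**3 - 36*y**2 - 88*y - 160)) dy.
Step 4. Substitute back u = y**3 - 4: now -3*exp(2*y**3 - 8)/5 + ∫(-3*y**3*log(y)) dy + ∫((5*y**4 - 23*y**3 - 104*y**2 - 144*y - 584)/(y**5 + y**4 - 18*y**3 - 36*y**2 - 88*y - 160)) dy.
Step 5. Integrate ∫(-3*y**3*log(y)) dy by parts with u = log(y), dv = (-3*y**3) dy, so v = -3*y**4/4 [assuming y > 0]: now -3*y**4*log(y)/4 - 3*exp(2*y**3 - 8)/5 + ∫(3*y**3/4) dy + ∫((5*y**4 - 23*y**3 - 104*y**2 - 144*y - 584)/(y**5 + y**4 - 18*y**3 - 36*y**2 - 88*y - 160)) dy.
Step 6. Evaluate the standard form: now -3*y**4*log(y)/4 + 3*y**4/16 - 3*exp(2*y**3 - 8)/5 + ∫((5*y**4 - 23*y**3 - 104*y**2 - 144*y - 584)/(y**5 + y**4 - 18*y**3 - 36*y**2 - 88*y - 160)) dy.
Step 7. Decompose ∫((5*y**4 - 23*y**3 - 104*y**2 - 144*y - 584)/(y**5 + y**4 - 18*y**3 - 36*y**2 - 88*y - 160)) dy by partial fractions, (5*y**4 - 23*y**3 - 104*y**2 - 144*y - 584)/(y**5 + y**4 - 18*y**3 - 36*y**2 - 88*y - 160) = 2/(y**2 + 4) + 3/(y + 4) + 4/(y + 2) - 2/(y - 5): now -3*y**4*log(y)/4 + 3*y**4/16 - 3*exp(2*y**3 - 8)/5 + ∫(-2/(y - 5)) dy + ∫(4/(y + 2)) dy + ∫(3/(y + 4)) dy + ∫(2/(y**2 + 4)) dy.
Step 8. Evaluate the standard form [assuming y > -4]: now -3*y**4*log(y)/4 + 3*y**4/16 - 3*exp(2*y**3 - 8)/5 + 3*log(y + 4) + ∫(-2/(y - 5)) dy + ∫(4/(y + 2)) dy + ∫(2/(y**2 + 4)) dy.
Step 9. Evaluate the standard form [assuming y > 5]: now -3*y**4*log(y)/4 + 3*y**4/16 - 3*exp(2*y**3 - 8)/5 - 2*log(y - 5) + 3*log(y + 4) + ∫(4/(y + 2)) dy + ∫(2/(y**2 + 4)) dy.
Step 10. Evaluate the standard form [assuming y > -2]: now -3*y**4*log(y)/4 + 3*y**4/16 - 3*exp(2*y**3 - 8)/5 - 2*log(y - 5) + 4*log(y + 2) + 3*log(y + 4) + ∫(2/(y**2 + 4)) dy.
Step 11. Evaluate the standard form: now -3*y**4*log(y)/4 + 3*y**4/16 - 3*exp(2*y**3 - 8)/5 - 2*log(y - 5) + 4*log(y + 2) + 3*log(y + 4) + atan(y/2).
Answer: -3*y**4*log(y)/4 + 3*y**4/16 - 3*exp(2*y**3 - 8)/5 - 2*log(y - 5) + 4*log(y + 2) + 3*log(y + 4) + atan(y/2).


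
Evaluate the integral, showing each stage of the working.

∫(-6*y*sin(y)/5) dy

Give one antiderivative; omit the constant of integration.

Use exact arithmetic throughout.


Step 1. Integrate ∫(-6*y*sin(y)/5) dy by parts with u = y, dv = (-6*sin(y)/5) dy, so v = 6*cos(y)/5: now 6*y*cos(y)/5 + ∫(-6*cos(y)/5) dy.
Step 2. Evaluate the standard form: now 6*y*cos(y)/5 - 6*sin(y)/5.
Answer: 6*y*cos(y)/5 - 6*sin(y)/5.


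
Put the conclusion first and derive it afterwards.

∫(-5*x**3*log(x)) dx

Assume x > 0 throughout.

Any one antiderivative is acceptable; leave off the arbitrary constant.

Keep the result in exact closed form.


The answer is -5*x**4*log(x)/4 + 5*x**4/16.
Step 1. Integrate ∫(-5*x**3*log(x)) dx by parts with u = log(x), dv = (-5*x**3) dx, so v = -5*x**4/4 [assuming x > 0]: now -5*x**4*log(x)/4 + ∫(5*x**3/4) dx.
Step 2. Evaluate the standard form: now -5*x**4*log(x)/4 + 5*x**4/16.
Answer: -5*x**4*log(x)/4 + 5*x**4/16.


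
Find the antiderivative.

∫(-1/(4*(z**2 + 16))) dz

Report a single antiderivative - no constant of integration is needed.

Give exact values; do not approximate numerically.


Answer: -atan(z/4)/16.


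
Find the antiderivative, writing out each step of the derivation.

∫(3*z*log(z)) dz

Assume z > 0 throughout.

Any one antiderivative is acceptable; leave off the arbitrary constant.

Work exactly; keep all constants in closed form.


Step 1. Integrate ∫(3*z*log(z)) dz by parts with u = log(z), dv = (3*z) dz, so v = 3*z**2/2 [assuming z > 0]: now 3*z**2*log(z)/2 + ∫(-3*z/2) dz.
Step 2. Evaluate the standard form: now 3*z**2*log(z)/2 - 3*z**2/4.
Answer: 3*z**2*log(z)/2 - 3*z**2/4.


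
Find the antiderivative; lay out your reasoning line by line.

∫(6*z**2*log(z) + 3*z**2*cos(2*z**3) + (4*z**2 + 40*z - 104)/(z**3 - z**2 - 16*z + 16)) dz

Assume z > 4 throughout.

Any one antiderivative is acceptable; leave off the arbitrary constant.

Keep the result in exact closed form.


Step 1. Rewrite: now ∫(6*z**2*log(z)) dz + ∫(3*z**2*cos(2*z**3)) dz + ∫((4*z**2 + 40*z - 104)/(z**3 - z**2 - 16*z + 16)) dz.
Step 2. Decompose ∫((4*z**2 + 40*z - 104)/(z**3 - z**2 - 16*z + 16)) dz by partial fractions, (4*z**2 + 40*z - 104)/(z**3 - z**2 - 16*z + 16) = -5/(z + 4) + 4/(z - 1) + 5/(z - 4): now ∫(6*z**2*log(z)) dz + ∫(3*z**2*cos(2*z**3)) dz + ∫(5/(z - 4)) dz + ∫(4/(z - 1)) dz + ∫(-5/(z + 4)) dz.
Step 3. Evaluate the standard form [assuming z > 1]: now 4*log(z - 1) + ∫(6*z**2*log(z)) dz + ∫(3*z**2*cos(2*z**3)) dz + ∫(5/(z - 4)) dz + ∫(-5/(z + 4)) dz.
Step 4. Evaluate the standard form [assuming z > 4]: now 5*log(z - 4) + 4*log(z - 1) + ∫(6*z**2*log(z)) dz + ∫(3*z**2*cos(2*z**3)) dz + ∫(-5/(z + 4)) dz.
Step 5. Evaluate the standard form [assuming z > -4]: now 5*log(z - 4) + 4*log(z - 1) - 5*log(z + 4) + ∫(6*z**2*log(z)) dz + ∫(3*z**2*cos(2*z**3)) dz.
Step 6. Substitute u = z**3, turning ∫(3*z**2*cos(2*z**3)) dz into ∫(cos(2*u)) du: now 5*log(z - 4) + 4*log(z - 1) - 5*log(z + 4) + ∫(6*z**2*log(z)) dz + ∫(cos(2*u)) du.
Step 7. Evaluate the standard form: now 5*log(z - 4) + 4*log(z - 1) - 5*log(z + 4) + sin(2*u)/2 + ∫(6*z**2*log(z)) dz.
Step 8. Substitute back u = z**3: now 5*log(z - 4) + 4*log(z - 1) - 5*log(z + 4) + sin(2*z**3)/2 + ∫(6*z**2*log(z)) dz.
Step 9. Integrate ∫(6*z**2*log(z)) dz by parts with u = log(z), dv = (6*z**2) dz, so v = 2*z**3 [assuming z > 0]: now 2*z**3*log(z) + 5*log(z - 4) + 4*log(z - 1) - 5*log(z + 4) + sin(2*z**3)/2 + ∫(-2*z**2) dz.
Step 10. Evaluate the standard form: now 2*z**3*log(z) - 2*z**3/3 + 5*log(z - 4) + 4*log(z - 1) - 5*log(z + 4) + sin(2*z**3)/2.
Answer: 2*z**3*log(z) - 2*z**3/3 + 5*log(z - 4) + 4*log(z - 1) - 5*log(z + 4) + sin(2*z**3)/2.
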